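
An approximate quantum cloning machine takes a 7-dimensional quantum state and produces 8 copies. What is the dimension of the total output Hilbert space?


Output space = H^(tensor 8) where dim(H) = 7
dim = 7^8
= 49 (after 2 factors)
= 343 (after 3 factors)
= 2401 (after 4 factors)
= 16807 (after 5 factors)
= 117649 (after 6 factors)
= 823543 (after 7 factors)
= 5764801 (after 8 factors)
= 5764801

5764801


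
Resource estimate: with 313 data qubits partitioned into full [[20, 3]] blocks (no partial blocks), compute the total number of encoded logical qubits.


Each code block uses 20 physical qubits for 3 logical qubit(s).
Number of complete blocks = floor(313 / 20) = 15
Logical qubits = 15 * 3
= 45

45


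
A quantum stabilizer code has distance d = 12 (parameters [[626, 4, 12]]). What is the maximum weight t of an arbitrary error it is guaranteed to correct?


Code parameters: [[626, 4, 12]], distance d = 12.
Number of correctable errors = floor((d-1)/2)
= floor((12 - 1)/2)
= floor(11/2)
= 5

5


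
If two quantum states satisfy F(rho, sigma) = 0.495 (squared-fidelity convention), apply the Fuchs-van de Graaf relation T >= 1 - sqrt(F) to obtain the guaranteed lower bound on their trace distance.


Fuchs-van de Graaf (squared-fidelity convention): 1 - sqrt(F) <= T <= sqrt(1 - F).
Lower bound: T >= 1 - sqrt(F)
sqrt(F) = sqrt(0.495) = 0.7036
T >= 1 - 0.7036
T >= 0.2964

0.2964


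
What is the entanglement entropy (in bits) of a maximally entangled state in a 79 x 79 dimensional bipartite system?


For a maximally entangled state in d x d:
S = log2(d) = log2(79)
= 6.3038

6.3038


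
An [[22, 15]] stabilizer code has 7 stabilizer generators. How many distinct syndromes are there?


Each stabilizer generator gives a binary (+1 or -1) measurement outcome.
With 7 independent generators:
Total syndromes = 2^7
= 128

128


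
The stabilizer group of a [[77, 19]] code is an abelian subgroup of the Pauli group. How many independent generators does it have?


For an [[n,k]] stabilizer code:
Number of stabilizer generators = n - k
= 77 - 19
= 58

58


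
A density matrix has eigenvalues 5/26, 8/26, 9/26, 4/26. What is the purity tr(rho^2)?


tr(rho^2) = sum of eigenvalues squared
= (5/26)^2 + (8/26)^2 + (9/26)^2 + (4/26)^2
= (25 + 64 + 81 + 16) / 676
= 186/676
= 0.2751

0.2751


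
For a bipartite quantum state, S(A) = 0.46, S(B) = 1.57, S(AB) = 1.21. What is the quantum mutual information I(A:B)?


I(A:B) = S(A) + S(B) - S(AB)
= 0.46 + 1.57 - 1.21
= 0.8200

0.8200


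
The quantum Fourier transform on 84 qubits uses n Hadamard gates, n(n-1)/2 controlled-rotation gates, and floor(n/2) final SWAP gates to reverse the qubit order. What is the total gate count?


Hadamard gates: 84
Controlled rotations: n*(n-1)/2 = 84*83/2 = 3486
SWAP gates: floor(n/2) = floor(84/2) = 42
Total = 84 + 3486 + 42
= 3612

3612


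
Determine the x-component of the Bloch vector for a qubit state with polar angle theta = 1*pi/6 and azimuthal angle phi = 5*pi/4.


theta = 0.5236, phi = 3.9270
r_x = sin(theta)*cos(phi) = 0.5000 * -0.7071
r_x = -0.3536

-0.3536


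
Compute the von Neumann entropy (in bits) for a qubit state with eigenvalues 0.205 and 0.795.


S = -p*log2(p) - (1-p)*log2(1-p)
p = 0.2050, 1-p = 0.7950
= -0.2050 * log2(0.2050) - 0.7950 * log2(0.7950)
= -(-0.4687) - (-0.2631)
= 0.7318

0.7318


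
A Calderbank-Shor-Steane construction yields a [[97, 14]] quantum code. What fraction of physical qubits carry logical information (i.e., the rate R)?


Code rate R = k/n
= 14/97
= 0.1443

0.1443


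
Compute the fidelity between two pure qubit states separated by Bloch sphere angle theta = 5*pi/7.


For states separated by angle theta on Bloch sphere:
F = cos^2(theta/2)
theta = 5*pi/7 = 2.2440
theta/2 = 1.1220
cos(theta/2) = 0.4339
F = 0.1883

0.1883


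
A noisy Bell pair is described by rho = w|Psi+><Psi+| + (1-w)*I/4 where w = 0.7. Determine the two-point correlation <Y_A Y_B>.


|Psi+> = (|01> + |10>)/sqrt(2)
For the pure Bell state, <Y_A Y_B> = +1 (Bell-state Pauli correlator).
The maximally-mixed part I/4 has tr(I/4 * P tensor P) = 0 for any traceless Pauli P.
So <Y_A Y_B>_rho = w * (+1) + (1 - w) * 0
= 0.7 * (+1)
= 0.7000

0.7000


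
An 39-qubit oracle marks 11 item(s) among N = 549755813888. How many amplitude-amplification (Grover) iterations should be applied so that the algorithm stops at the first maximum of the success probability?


After j Grover iterations the success probability is P(j) = sin^2((2j+1)*theta), where sin(theta) = sqrt(k/N).
N = 2^39 = 549755813888, k = 11
sin(theta) = sqrt(k/N) = 4.473129043e-06
theta = arcsin(sqrt(k/N)) = 4.473129043e-06 rad
P(j) reaches its first maximum when (2j+1)*theta is as close as possible to pi/2, i.e. j = round(pi/(4*theta) - 1/2).
pi/(4*theta) - 1/2 = 175580.8784
(For comparison, the common estimate pi/4 * sqrt(N/k) = 175581.3784; the exact maximiser is used here.)
Optimal iterations = 175581

175581


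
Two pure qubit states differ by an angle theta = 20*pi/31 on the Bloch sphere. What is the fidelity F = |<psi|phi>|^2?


For states separated by angle theta on Bloch sphere:
F = cos^2(theta/2)
theta = 20*pi/31 = 2.0268
theta/2 = 1.0134
cos(theta/2) = 0.5290
F = 0.2798

0.2798


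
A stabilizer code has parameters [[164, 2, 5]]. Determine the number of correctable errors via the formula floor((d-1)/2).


Code parameters: [[164, 2, 5]], distance d = 5.
Number of correctable errors = floor((d-1)/2)
= floor((5 - 1)/2)
= floor(4/2)
= 2

2


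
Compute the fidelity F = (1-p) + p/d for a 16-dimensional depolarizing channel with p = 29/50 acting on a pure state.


F = (1-p) + p/d
= (1 - 0.5800) + 0.5800/16
= 0.4200 + 0.0362
= 0.4563

0.4563


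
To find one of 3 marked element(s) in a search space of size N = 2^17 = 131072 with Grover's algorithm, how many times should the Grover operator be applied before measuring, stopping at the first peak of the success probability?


After j Grover iterations the success probability is P(j) = sin^2((2j+1)*theta), where sin(theta) = sqrt(k/N).
N = 2^17 = 131072, k = 3
sin(theta) = sqrt(k/N) = 0.004784159654
theta = arcsin(sqrt(k/N)) = 0.004784177904 rad
P(j) reaches its first maximum when (2j+1)*theta is as close as possible to pi/2, i.e. j = round(pi/(4*theta) - 1/2).
pi/(4*theta) - 1/2 = 163.6658
(For comparison, the common estimate pi/4 * sqrt(N/k) = 164.1664; the exact maximiser is used here.)
Optimal iterations = 164

164


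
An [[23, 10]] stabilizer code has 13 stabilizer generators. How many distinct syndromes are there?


Each stabilizer generator gives a binary (+1 or -1) measurement outcome.
With 13 independent generators:
Total syndromes = 2^13
= 8192

8192


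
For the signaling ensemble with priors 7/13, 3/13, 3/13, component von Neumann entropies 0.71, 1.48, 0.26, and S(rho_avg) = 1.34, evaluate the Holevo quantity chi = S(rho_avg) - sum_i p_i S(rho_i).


chi = S(rho) - sum_i p_i * S(rho_i)
Weighted entropy = 7/13 * 0.71 + 3/13 * 1.48 + 3/13 * 0.26
= 0.7838
chi = 1.34 - 0.7838
= 0.5562

0.5562


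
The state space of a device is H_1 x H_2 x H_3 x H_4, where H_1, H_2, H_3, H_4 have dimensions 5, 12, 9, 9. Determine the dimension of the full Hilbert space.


dim(H_1 x H_2 x H_3 x H_4) = 5 * 12 * 9 * 9
= 60 * 9 * 9
= 540 * 9
= 4860

4860


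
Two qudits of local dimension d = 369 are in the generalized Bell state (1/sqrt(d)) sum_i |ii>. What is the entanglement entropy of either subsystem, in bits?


For a maximally entangled state in d x d:
S = log2(d) = log2(369)
= 8.5275

8.5275


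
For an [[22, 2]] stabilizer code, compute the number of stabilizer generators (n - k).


For an [[n,k]] stabilizer code:
Number of stabilizer generators = n - k
= 22 - 2
= 20

20


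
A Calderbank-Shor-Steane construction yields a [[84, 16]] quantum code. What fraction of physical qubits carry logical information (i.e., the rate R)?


Code rate R = k/n
= 16/84
= 0.1905

0.1905


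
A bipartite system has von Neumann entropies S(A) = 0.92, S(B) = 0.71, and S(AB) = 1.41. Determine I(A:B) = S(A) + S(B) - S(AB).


I(A:B) = S(A) + S(B) - S(AB)
= 0.92 + 0.71 - 1.41
= 0.2200

0.2200


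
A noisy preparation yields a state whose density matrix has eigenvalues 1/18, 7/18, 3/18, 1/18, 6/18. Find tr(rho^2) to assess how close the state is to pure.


tr(rho^2) = sum of eigenvalues squared
= (1/18)^2 + (7/18)^2 + (3/18)^2 + (1/18)^2 + (6/18)^2
= (1 + 49 + 9 + 1 + 36) / 324
= 96/324
= 0.2963

0.2963


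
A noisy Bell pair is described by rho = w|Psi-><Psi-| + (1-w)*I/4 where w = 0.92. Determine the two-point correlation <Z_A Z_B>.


|Psi-> = (|01> - |10>)/sqrt(2)
For the pure Bell state, <Z_A Z_B> = -1 (Bell-state Pauli correlator).
The maximally-mixed part I/4 has tr(I/4 * P tensor P) = 0 for any traceless Pauli P.
So <Z_A Z_B>_rho = w * (-1) + (1 - w) * 0
= 0.92 * (-1)
= -0.9200

-0.9200


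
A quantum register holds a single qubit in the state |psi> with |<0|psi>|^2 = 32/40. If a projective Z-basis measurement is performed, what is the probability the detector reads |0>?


|alpha|^2 = 32/40 = 0.8000
|beta|^2 = 1 - 32/40 = 8/40 = 0.2000
P(|0>) = |alpha|^2 = 0.8000

0.8000


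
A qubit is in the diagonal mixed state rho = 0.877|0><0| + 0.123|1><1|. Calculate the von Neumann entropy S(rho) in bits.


S = -p*log2(p) - (1-p)*log2(1-p)
p = 0.8770, 1-p = 0.1230
= -0.8770 * log2(0.8770) - 0.1230 * log2(0.1230)
= -(-0.1661) - (-0.3719)
= 0.5379

0.5379


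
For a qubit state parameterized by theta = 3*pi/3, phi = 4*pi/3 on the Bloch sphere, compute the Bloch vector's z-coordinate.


theta = 3.1416, phi = 4.1888
r_z = cos(theta) = -1.0000

-1.0000


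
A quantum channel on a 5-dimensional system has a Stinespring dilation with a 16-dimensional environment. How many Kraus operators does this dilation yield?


Tracing out the environment in an orthonormal basis {|i>_E} gives Kraus operators K_i = <i|_E U |0>_E.
Number of Kraus operators = dim(H_env) = d_env
= 16

16


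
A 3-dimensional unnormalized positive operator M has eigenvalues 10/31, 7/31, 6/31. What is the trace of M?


tr(M) = sum of eigenvalues
= 10/31 + 7/31 + 6/31
= 23/31
= 0.7419

0.7419


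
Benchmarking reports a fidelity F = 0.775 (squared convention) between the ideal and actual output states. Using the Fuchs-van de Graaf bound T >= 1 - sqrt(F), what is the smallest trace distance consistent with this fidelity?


Fuchs-van de Graaf (squared-fidelity convention): 1 - sqrt(F) <= T <= sqrt(1 - F).
Lower bound: T >= 1 - sqrt(F)
sqrt(F) = sqrt(0.775) = 0.8803
T >= 1 - 0.8803
T >= 0.1197

0.1197


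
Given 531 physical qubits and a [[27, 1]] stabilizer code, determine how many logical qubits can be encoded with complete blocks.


Each code block uses 27 physical qubits for 1 logical qubit(s).
Number of complete blocks = floor(531 / 27) = 19
Logical qubits = 19 * 1
= 19

19


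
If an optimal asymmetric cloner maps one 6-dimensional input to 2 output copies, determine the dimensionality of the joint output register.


Output space = H^(tensor 2) where dim(H) = 6
dim = 6^2
= 36

36


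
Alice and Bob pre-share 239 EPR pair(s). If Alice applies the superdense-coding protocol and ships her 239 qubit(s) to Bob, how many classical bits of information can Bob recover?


Superdense coding allows 2 classical bits per shared entangled pair.
239 pair(s) -> 2 * 239 = 478 classical bits

478


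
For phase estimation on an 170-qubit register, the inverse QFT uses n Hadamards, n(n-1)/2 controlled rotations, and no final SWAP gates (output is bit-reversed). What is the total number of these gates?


Hadamard gates: 170
Controlled rotations: n*(n-1)/2 = 170*169/2 = 14365
SWAP gates: 0 (omitted)
Total = 170 + 14365
= 14535

14535


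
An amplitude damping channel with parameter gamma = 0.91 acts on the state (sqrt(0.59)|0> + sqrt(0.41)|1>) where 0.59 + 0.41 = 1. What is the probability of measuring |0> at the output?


For amplitude damping with parameter gamma on state sqrt(a)|0> + sqrt(b)|1>:
alpha^2 = 0.59, beta^2 = 0.41
P(|0>) = alpha^2 + gamma * beta^2
= 0.59 + 0.91 * 0.41
= 0.59 + 0.3731
= 0.9631

0.9631


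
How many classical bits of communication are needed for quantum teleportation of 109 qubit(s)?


Quantum teleportation requires 2 classical bits per qubit teleported.
109 qubit(s) -> 2 * 109 = 218 classical bits

218


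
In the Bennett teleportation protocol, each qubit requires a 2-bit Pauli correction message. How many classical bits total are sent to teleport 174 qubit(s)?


Quantum teleportation requires 2 classical bits per qubit teleported.
174 qubit(s) -> 2 * 174 = 348 classical bits

348


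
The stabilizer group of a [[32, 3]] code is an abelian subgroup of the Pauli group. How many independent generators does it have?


For an [[n,k]] stabilizer code:
Number of stabilizer generators = n - k
= 32 - 3
= 29

29


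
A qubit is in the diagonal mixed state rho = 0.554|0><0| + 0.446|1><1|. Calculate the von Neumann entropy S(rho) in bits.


S = -p*log2(p) - (1-p)*log2(1-p)
p = 0.5540, 1-p = 0.4460
= -0.5540 * log2(0.5540) - 0.4460 * log2(0.4460)
= -(-0.4720) - (-0.5195)
= 0.9916

0.9916


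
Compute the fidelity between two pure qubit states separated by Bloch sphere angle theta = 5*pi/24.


For states separated by angle theta on Bloch sphere:
F = cos^2(theta/2)
theta = 5*pi/24 = 0.6545
theta/2 = 0.3272
cos(theta/2) = 0.9469
F = 0.8967

0.8967


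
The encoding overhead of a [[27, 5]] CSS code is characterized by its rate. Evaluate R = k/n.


Code rate R = k/n
= 5/27
= 0.1852

0.1852


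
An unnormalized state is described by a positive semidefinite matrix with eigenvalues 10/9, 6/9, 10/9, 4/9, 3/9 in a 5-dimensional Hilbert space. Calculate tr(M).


tr(M) = sum of eigenvalues
= 10/9 + 6/9 + 10/9 + 4/9 + 3/9
= 33/9
= 3.6667

3.6667


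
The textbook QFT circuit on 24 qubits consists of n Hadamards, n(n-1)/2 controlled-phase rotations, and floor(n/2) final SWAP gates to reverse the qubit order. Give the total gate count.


Hadamard gates: 24
Controlled rotations: n*(n-1)/2 = 24*23/2 = 276
SWAP gates: floor(n/2) = floor(24/2) = 12
Total = 24 + 276 + 12
= 312

312


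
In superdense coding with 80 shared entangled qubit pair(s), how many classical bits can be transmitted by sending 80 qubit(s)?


Superdense coding allows 2 classical bits per shared entangled pair.
80 pair(s) -> 2 * 80 = 160 classical bits

160


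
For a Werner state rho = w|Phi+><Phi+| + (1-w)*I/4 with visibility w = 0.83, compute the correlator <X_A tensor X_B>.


|Phi+> = (|00> + |11>)/sqrt(2)
For the pure Bell state, <X_A X_B> = +1 (Bell-state Pauli correlator).
The maximally-mixed part I/4 has tr(I/4 * P tensor P) = 0 for any traceless Pauli P.
So <X_A X_B>_rho = w * (+1) + (1 - w) * 0
= 0.83 * (+1)
= 0.8300

0.8300


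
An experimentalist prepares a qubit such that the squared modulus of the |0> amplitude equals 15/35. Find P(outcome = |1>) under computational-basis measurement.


|alpha|^2 = 15/35 = 0.4286
|beta|^2 = 1 - 15/35 = 20/35 = 0.5714
P(|1>) = |beta|^2 = 0.5714

0.5714


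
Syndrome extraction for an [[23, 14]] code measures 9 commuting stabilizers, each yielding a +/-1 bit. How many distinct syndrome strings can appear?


Each stabilizer generator gives a binary (+1 or -1) measurement outcome.
With 9 independent generators:
Total syndromes = 2^9
= 512

512


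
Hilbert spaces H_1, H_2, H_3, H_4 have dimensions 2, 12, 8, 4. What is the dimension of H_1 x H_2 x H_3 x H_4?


dim(H_1 x H_2 x H_3 x H_4) = 2 * 12 * 8 * 4
= 24 * 8 * 4
= 192 * 4
= 768

768


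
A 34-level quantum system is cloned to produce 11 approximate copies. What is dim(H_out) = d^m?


Output space = H^(tensor 11) where dim(H) = 34
dim = 34^11
= 1156 (after 2 factors)
= 39304 (after 3 factors)
= 1336336 (after 4 factors)
= 45435424 (after 5 factors)
= 1544804416 (after 6 factors)
= 52523350144 (after 7 factors)
= 1785793904896 (after 8 factors)
= 60716992766464 (after 9 factors)
= 2064377754059776 (after 10 factors)
= 70188843638032384 (after 11 factors)
= 70188843638032384

70188843638032384


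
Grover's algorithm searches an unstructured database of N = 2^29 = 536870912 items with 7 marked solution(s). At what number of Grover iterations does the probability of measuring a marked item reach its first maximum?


After j Grover iterations the success probability is P(j) = sin^2((2j+1)*theta), where sin(theta) = sqrt(k/N).
N = 2^29 = 536870912, k = 7
sin(theta) = sqrt(k/N) = 0.0001141863216
theta = arcsin(sqrt(k/N)) = 0.0001141863219 rad
P(j) reaches its first maximum when (2j+1)*theta is as close as possible to pi/2, i.e. j = round(pi/(4*theta) - 1/2).
pi/(4*theta) - 1/2 = 6877.7158
(For comparison, the common estimate pi/4 * sqrt(N/k) = 6878.2158; the exact maximiser is used here.)
Optimal iterations = 6878

6878


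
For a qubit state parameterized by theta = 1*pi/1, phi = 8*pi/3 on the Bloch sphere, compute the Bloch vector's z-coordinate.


theta = 3.1416, phi = 8.3776
r_z = cos(theta) = -1.0000

-1.0000


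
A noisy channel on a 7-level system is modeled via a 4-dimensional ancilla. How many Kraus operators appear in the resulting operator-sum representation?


Tracing out the environment in an orthonormal basis {|i>_E} gives Kraus operators K_i = <i|_E U |0>_E.
Number of Kraus operators = dim(H_env) = d_env
= 4

4


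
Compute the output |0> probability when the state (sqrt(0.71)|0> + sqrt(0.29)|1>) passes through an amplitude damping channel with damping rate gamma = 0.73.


For amplitude damping with parameter gamma on state sqrt(a)|0> + sqrt(b)|1>:
alpha^2 = 0.71, beta^2 = 0.29
P(|0>) = alpha^2 + gamma * beta^2
= 0.71 + 0.73 * 0.29
= 0.71 + 0.2117
= 0.9217

0.9217


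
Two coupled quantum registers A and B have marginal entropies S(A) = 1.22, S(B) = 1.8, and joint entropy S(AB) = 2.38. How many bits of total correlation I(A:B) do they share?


I(A:B) = S(A) + S(B) - S(AB)
= 1.22 + 1.8 - 2.38
= 0.6400

0.6400


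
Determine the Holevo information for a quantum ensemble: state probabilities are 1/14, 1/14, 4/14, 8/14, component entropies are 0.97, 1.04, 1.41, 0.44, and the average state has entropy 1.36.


chi = S(rho) - sum_i p_i * S(rho_i)
Weighted entropy = 1/14 * 0.97 + 1/14 * 1.04 + 4/14 * 1.41 + 8/14 * 0.44
= 0.7979
chi = 1.36 - 0.7979
= 0.5621

0.5621


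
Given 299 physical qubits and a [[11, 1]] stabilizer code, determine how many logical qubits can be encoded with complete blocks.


Each code block uses 11 physical qubits for 1 logical qubit(s).
Number of complete blocks = floor(299 / 11) = 27
Logical qubits = 27 * 1
= 27

27


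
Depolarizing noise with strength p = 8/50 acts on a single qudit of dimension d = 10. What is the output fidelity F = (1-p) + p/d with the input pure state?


F = (1-p) + p/d
= (1 - 0.1600) + 0.1600/10
= 0.8400 + 0.0160
= 0.8560

0.8560


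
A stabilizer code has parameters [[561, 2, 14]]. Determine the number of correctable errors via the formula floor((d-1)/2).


Code parameters: [[561, 2, 14]], distance d = 14.
Number of correctable errors = floor((d-1)/2)
= floor((14 - 1)/2)
= floor(13/2)
= 6

6


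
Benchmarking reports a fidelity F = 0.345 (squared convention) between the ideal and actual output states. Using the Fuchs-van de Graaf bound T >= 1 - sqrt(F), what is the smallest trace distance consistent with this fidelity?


Fuchs-van de Graaf (squared-fidelity convention): 1 - sqrt(F) <= T <= sqrt(1 - F).
Lower bound: T >= 1 - sqrt(F)
sqrt(F) = sqrt(0.345) = 0.5874
T >= 1 - 0.5874
T >= 0.4126

0.4126


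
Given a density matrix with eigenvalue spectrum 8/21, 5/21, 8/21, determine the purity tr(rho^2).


tr(rho^2) = sum of eigenvalues squared
= (8/21)^2 + (5/21)^2 + (8/21)^2
= (64 + 25 + 64) / 441
= 153/441
= 0.3469

0.3469


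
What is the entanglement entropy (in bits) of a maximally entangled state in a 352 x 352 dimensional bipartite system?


For a maximally entangled state in d x d:
S = log2(d) = log2(352)
= 8.4594

8.4594


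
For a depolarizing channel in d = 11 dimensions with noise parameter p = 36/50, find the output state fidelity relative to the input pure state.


F = (1-p) + p/d
= (1 - 0.7200) + 0.7200/11
= 0.2800 + 0.0655
= 0.3455

0.3455


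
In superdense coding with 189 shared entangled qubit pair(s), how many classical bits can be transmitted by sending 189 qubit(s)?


Superdense coding allows 2 classical bits per shared entangled pair.
189 pair(s) -> 2 * 189 = 378 classical bits

378


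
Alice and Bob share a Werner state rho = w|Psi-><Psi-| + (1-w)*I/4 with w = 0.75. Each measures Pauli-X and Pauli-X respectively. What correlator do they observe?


|Psi-> = (|01> - |10>)/sqrt(2)
For the pure Bell state, <X_A X_B> = -1 (Bell-state Pauli correlator).
The maximally-mixed part I/4 has tr(I/4 * P tensor P) = 0 for any traceless Pauli P.
So <X_A X_B>_rho = w * (-1) + (1 - w) * 0
= 0.75 * (-1)
= -0.7500

-0.7500


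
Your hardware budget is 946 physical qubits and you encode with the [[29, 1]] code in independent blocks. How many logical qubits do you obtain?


Each code block uses 29 physical qubits for 1 logical qubit(s).
Number of complete blocks = floor(946 / 29) = 32
Logical qubits = 32 * 1
= 32

32


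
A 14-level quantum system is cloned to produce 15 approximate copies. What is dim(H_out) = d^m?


Output space = H^(tensor 15) where dim(H) = 14
dim = 14^15
= 196 (after 2 factors)
= 2744 (after 3 factors)
= 38416 (after 4 factors)
= 537824 (after 5 factors)
= 7529536 (after 6 factors)
= 105413504 (after 7 factors)
= 1475789056 (after 8 factors)
= 20661046784 (after 9 factors)
= 289254654976 (after 10 factors)
= 4049565169664 (after 11 factors)
= 56693912375296 (after 12 factors)
= 793714773254144 (after 13 factors)
= 11112006825558016 (after 14 factors)
= 155568095557812224 (after 15 factors)
= 155568095557812224

155568095557812224


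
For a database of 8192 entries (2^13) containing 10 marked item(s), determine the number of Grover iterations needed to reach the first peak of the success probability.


After j Grover iterations the success probability is P(j) = sin^2((2j+1)*theta), where sin(theta) = sqrt(k/N).
N = 2^13 = 8192, k = 10
sin(theta) = sqrt(k/N) = 0.03493856215
theta = arcsin(sqrt(k/N)) = 0.03494567432 rad
P(j) reaches its first maximum when (2j+1)*theta is as close as possible to pi/2, i.e. j = round(pi/(4*theta) - 1/2).
pi/(4*theta) - 1/2 = 21.9748
(For comparison, the common estimate pi/4 * sqrt(N/k) = 22.4794; the exact maximiser is used here.)
Optimal iterations = 22

22


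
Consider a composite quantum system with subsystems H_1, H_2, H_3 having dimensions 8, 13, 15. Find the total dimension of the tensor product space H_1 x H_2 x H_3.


dim(H_1 x H_2 x H_3) = 8 * 13 * 15
= 104 * 15
= 1560

1560


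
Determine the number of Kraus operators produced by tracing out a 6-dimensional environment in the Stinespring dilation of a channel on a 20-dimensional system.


Tracing out the environment in an orthonormal basis {|i>_E} gives Kraus operators K_i = <i|_E U |0>_E.
Number of Kraus operators = dim(H_env) = d_env
= 6

6


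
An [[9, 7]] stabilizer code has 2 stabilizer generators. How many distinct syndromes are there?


Each stabilizer generator gives a binary (+1 or -1) measurement outcome.
With 2 independent generators:
Total syndromes = 2^2
= 4

4


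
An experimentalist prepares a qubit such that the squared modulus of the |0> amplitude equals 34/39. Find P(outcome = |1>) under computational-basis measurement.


|alpha|^2 = 34/39 = 0.8718
|beta|^2 = 1 - 34/39 = 5/39 = 0.1282
P(|1>) = |beta|^2 = 0.1282

0.1282


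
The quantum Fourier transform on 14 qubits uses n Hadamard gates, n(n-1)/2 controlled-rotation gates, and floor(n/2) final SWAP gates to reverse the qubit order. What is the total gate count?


Hadamard gates: 14
Controlled rotations: n*(n-1)/2 = 14*13/2 = 91
SWAP gates: floor(n/2) = floor(14/2) = 7
Total = 14 + 91 + 7
= 112

112


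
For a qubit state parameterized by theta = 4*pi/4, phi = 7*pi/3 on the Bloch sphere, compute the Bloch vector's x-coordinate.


theta = 3.1416, phi = 7.3304
r_x = sin(theta)*cos(phi) = 0.0000 * 0.5000
r_x = 0.0000

0.0000


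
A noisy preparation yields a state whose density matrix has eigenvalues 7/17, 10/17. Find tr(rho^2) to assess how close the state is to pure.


tr(rho^2) = sum of eigenvalues squared
= (7/17)^2 + (10/17)^2
= (49 + 100) / 289
= 149/289
= 0.5156

0.5156


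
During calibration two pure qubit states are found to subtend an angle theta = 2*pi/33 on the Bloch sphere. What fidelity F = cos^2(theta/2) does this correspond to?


For states separated by angle theta on Bloch sphere:
F = cos^2(theta/2)
theta = 2*pi/33 = 0.1904
theta/2 = 0.0952
cos(theta/2) = 0.9955
F = 0.9910

0.9910


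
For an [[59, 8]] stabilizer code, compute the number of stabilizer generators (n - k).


For an [[n,k]] stabilizer code:
Number of stabilizer generators = n - k
= 59 - 8
= 51

51


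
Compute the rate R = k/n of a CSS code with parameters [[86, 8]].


Code rate R = k/n
= 8/86
= 0.0930

0.0930


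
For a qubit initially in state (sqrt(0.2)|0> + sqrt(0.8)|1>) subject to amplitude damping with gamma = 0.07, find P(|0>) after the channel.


For amplitude damping with parameter gamma on state sqrt(a)|0> + sqrt(b)|1>:
alpha^2 = 0.2, beta^2 = 0.8
P(|0>) = alpha^2 + gamma * beta^2
= 0.2 + 0.07 * 0.8
= 0.2 + 0.0560
= 0.2560

0.2560


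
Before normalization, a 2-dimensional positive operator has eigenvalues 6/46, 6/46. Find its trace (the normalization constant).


tr(M) = sum of eigenvalues
= 6/46 + 6/46
= 12/46
= 0.2609

0.2609


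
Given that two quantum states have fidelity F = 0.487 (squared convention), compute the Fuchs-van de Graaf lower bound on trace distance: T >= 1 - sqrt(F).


Fuchs-van de Graaf (squared-fidelity convention): 1 - sqrt(F) <= T <= sqrt(1 - F).
Lower bound: T >= 1 - sqrt(F)
sqrt(F) = sqrt(0.487) = 0.6979
T >= 1 - 0.6979
T >= 0.3021

0.3021


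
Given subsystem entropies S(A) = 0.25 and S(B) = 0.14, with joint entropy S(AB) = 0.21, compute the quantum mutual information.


I(A:B) = S(A) + S(B) - S(AB)
= 0.25 + 0.14 - 0.21
= 0.1800

0.1800


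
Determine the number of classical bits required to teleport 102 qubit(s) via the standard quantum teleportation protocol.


Quantum teleportation requires 2 classical bits per qubit teleported.
102 qubit(s) -> 2 * 102 = 204 classical bits

204


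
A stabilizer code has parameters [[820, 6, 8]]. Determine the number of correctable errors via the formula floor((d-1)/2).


Code parameters: [[820, 6, 8]], distance d = 8.
Number of correctable errors = floor((d-1)/2)
= floor((8 - 1)/2)
= floor(7/2)
= 3

3


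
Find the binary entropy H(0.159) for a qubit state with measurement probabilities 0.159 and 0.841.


S = -p*log2(p) - (1-p)*log2(1-p)
p = 0.1590, 1-p = 0.8410
= -0.1590 * log2(0.1590) - 0.8410 * log2(0.8410)
= -(-0.4218) - (-0.2101)
= 0.6319

0.6319


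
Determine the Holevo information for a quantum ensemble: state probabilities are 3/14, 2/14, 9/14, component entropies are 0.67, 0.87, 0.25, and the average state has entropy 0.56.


chi = S(rho) - sum_i p_i * S(rho_i)
Weighted entropy = 3/14 * 0.67 + 2/14 * 0.87 + 9/14 * 0.25
= 0.4286
chi = 0.56 - 0.4286
= 0.1314

0.1314


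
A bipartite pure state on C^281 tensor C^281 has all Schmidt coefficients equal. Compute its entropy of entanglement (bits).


For a maximally entangled state in d x d:
S = log2(d) = log2(281)
= 8.1344

8.1344


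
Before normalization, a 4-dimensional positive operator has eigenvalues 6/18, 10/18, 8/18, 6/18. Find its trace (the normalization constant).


tr(M) = sum of eigenvalues
= 6/18 + 10/18 + 8/18 + 6/18
= 30/18
= 1.6667

1.6667


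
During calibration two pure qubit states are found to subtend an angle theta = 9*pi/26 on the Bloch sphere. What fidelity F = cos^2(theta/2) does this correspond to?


For states separated by angle theta on Bloch sphere:
F = cos^2(theta/2)
theta = 9*pi/26 = 1.0875
theta/2 = 0.5437
cos(theta/2) = 0.8558
F = 0.7324

0.7324


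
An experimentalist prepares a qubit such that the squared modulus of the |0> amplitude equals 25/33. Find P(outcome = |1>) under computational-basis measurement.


|alpha|^2 = 25/33 = 0.7576
|beta|^2 = 1 - 25/33 = 8/33 = 0.2424
P(|1>) = |beta|^2 = 0.2424

0.2424


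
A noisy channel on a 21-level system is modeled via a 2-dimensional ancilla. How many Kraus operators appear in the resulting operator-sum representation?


Tracing out the environment in an orthonormal basis {|i>_E} gives Kraus operators K_i = <i|_E U |0>_E.
Number of Kraus operators = dim(H_env) = d_env
= 2

2


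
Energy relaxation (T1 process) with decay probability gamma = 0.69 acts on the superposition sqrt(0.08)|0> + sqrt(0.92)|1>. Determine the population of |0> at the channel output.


For amplitude damping with parameter gamma on state sqrt(a)|0> + sqrt(b)|1>:
alpha^2 = 0.08, beta^2 = 0.92
P(|0>) = alpha^2 + gamma * beta^2
= 0.08 + 0.69 * 0.92
= 0.08 + 0.6348
= 0.7148

0.7148


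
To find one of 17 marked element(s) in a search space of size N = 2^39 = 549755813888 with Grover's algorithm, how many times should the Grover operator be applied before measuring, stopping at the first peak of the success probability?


After j Grover iterations the success probability is P(j) = sin^2((2j+1)*theta), where sin(theta) = sqrt(k/N).
N = 2^39 = 549755813888, k = 17
sin(theta) = sqrt(k/N) = 5.560829062e-06
theta = arcsin(sqrt(k/N)) = 5.560829062e-06 rad
P(j) reaches its first maximum when (2j+1)*theta is as close as possible to pi/2, i.e. j = round(pi/(4*theta) - 1/2).
pi/(4*theta) - 1/2 = 141237.1023
(For comparison, the common estimate pi/4 * sqrt(N/k) = 141237.6023; the exact maximiser is used here.)
Optimal iterations = 141237

141237


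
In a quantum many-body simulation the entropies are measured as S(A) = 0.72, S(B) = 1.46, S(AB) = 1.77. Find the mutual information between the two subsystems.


I(A:B) = S(A) + S(B) - S(AB)
= 0.72 + 1.46 - 1.77
= 0.4100

0.4100


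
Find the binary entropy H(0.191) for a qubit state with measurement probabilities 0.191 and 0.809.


S = -p*log2(p) - (1-p)*log2(1-p)
p = 0.1910, 1-p = 0.8090
= -0.1910 * log2(0.1910) - 0.8090 * log2(0.8090)
= -(-0.4562) - (-0.2474)
= 0.7036

0.7036


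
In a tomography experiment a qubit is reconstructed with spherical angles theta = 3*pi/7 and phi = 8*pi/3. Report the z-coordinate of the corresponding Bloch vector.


theta = 1.3464, phi = 8.3776
r_z = cos(theta) = 0.2225

0.2225


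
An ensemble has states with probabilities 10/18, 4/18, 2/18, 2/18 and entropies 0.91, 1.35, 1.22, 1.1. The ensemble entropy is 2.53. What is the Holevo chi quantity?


chi = S(rho) - sum_i p_i * S(rho_i)
Weighted entropy = 10/18 * 0.91 + 4/18 * 1.35 + 2/18 * 1.22 + 2/18 * 1.1
= 1.0633
chi = 2.53 - 1.0633
= 1.4667

1.4667


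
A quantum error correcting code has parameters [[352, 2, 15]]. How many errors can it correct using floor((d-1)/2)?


Code parameters: [[352, 2, 15]], distance d = 15.
Number of correctable errors = floor((d-1)/2)
= floor((15 - 1)/2)
= floor(14/2)
= 7

7


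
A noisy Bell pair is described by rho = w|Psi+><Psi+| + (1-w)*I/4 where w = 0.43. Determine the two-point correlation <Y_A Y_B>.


|Psi+> = (|01> + |10>)/sqrt(2)
For the pure Bell state, <Y_A Y_B> = +1 (Bell-state Pauli correlator).
The maximally-mixed part I/4 has tr(I/4 * P tensor P) = 0 for any traceless Pauli P.
So <Y_A Y_B>_rho = w * (+1) + (1 - w) * 0
= 0.43 * (+1)
= 0.4300

0.4300


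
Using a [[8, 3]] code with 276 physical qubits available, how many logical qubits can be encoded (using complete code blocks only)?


Each code block uses 8 physical qubits for 3 logical qubit(s).
Number of complete blocks = floor(276 / 8) = 34
Logical qubits = 34 * 3
= 102

102


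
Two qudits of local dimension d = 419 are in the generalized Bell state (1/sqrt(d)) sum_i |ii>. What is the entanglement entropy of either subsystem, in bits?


For a maximally entangled state in d x d:
S = log2(d) = log2(419)
= 8.7108

8.7108


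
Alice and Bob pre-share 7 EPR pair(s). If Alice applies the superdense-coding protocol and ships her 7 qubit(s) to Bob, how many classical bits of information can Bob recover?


Superdense coding allows 2 classical bits per shared entangled pair.
7 pair(s) -> 2 * 7 = 14 classical bits

14


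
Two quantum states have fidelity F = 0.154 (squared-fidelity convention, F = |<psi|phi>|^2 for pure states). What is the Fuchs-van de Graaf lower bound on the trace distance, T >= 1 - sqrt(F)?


Fuchs-van de Graaf (squared-fidelity convention): 1 - sqrt(F) <= T <= sqrt(1 - F).
Lower bound: T >= 1 - sqrt(F)
sqrt(F) = sqrt(0.154) = 0.3924
T >= 1 - 0.3924
T >= 0.6076

0.6076


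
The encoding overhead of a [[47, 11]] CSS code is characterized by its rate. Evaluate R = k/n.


Code rate R = k/n
= 11/47
= 0.2340

0.2340


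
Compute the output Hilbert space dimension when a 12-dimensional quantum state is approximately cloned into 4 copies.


Output space = H^(tensor 4) where dim(H) = 12
dim = 12^4
= 144 (after 2 factors)
= 1728 (after 3 factors)
= 20736 (after 4 factors)
= 20736

20736


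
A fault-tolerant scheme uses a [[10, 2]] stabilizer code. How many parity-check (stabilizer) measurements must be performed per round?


For an [[n,k]] stabilizer code:
Number of stabilizer generators = n - k
= 10 - 2
= 8

8


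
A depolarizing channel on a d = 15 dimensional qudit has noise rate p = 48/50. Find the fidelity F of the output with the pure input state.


F = (1-p) + p/d
= (1 - 0.9600) + 0.9600/15
= 0.0400 + 0.0640
= 0.1040

0.1040


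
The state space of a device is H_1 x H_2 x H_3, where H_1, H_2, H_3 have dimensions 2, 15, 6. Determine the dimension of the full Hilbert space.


dim(H_1 x H_2 x H_3) = 2 * 15 * 6
= 30 * 6
= 180

180


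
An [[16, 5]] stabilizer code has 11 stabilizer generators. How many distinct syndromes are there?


Each stabilizer generator gives a binary (+1 or -1) measurement outcome.
With 11 independent generators:
Total syndromes = 2^11
= 2048

2048


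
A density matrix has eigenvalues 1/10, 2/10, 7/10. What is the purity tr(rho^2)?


tr(rho^2) = sum of eigenvalues squared
= (1/10)^2 + (2/10)^2 + (7/10)^2
= (1 + 4 + 49) / 100
= 54/100
= 0.5400

0.5400


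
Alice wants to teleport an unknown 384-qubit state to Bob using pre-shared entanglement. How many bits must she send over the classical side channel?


Quantum teleportation requires 2 classical bits per qubit teleported.
384 qubit(s) -> 2 * 384 = 768 classical bits

768


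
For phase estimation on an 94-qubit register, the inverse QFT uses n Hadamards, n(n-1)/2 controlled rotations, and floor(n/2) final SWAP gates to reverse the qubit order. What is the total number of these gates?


Hadamard gates: 94
Controlled rotations: n*(n-1)/2 = 94*93/2 = 4371
SWAP gates: floor(n/2) = floor(94/2) = 47
Total = 94 + 4371 + 47
= 4512

4512


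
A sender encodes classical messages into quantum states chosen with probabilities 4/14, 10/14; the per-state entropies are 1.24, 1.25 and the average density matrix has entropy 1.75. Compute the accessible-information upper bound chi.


chi = S(rho) - sum_i p_i * S(rho_i)
Weighted entropy = 4/14 * 1.24 + 10/14 * 1.25
= 1.2471
chi = 1.75 - 1.2471
= 0.5029

0.5029


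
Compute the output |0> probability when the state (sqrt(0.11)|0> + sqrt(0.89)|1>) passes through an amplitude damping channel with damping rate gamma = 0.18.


For amplitude damping with parameter gamma on state sqrt(a)|0> + sqrt(b)|1>:
alpha^2 = 0.11, beta^2 = 0.89
P(|0>) = alpha^2 + gamma * beta^2
= 0.11 + 0.18 * 0.89
= 0.11 + 0.1602
= 0.2702

0.2702


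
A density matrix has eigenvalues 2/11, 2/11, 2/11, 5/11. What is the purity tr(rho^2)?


tr(rho^2) = sum of eigenvalues squared
= (2/11)^2 + (2/11)^2 + (2/11)^2 + (5/11)^2
= (4 + 4 + 4 + 25) / 121
= 37/121
= 0.3058

0.3058


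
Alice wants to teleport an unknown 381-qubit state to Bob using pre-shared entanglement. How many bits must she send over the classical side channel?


Quantum teleportation requires 2 classical bits per qubit teleported.
381 qubit(s) -> 2 * 381 = 762 classical bits

762


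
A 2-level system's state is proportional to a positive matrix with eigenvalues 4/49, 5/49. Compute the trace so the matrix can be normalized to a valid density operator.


tr(M) = sum of eigenvalues
= 4/49 + 5/49
= 9/49
= 0.1837

0.1837


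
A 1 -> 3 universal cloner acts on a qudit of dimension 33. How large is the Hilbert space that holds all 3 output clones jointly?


Output space = H^(tensor 3) where dim(H) = 33
dim = 33^3
= 1089 (after 2 factors)
= 35937 (after 3 factors)
= 35937

35937


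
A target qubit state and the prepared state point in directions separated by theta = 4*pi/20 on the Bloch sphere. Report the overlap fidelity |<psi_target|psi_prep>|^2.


For states separated by angle theta on Bloch sphere:
F = cos^2(theta/2)
theta = 4*pi/20 = 0.6283
theta/2 = 0.3142
cos(theta/2) = 0.9511
F = 0.9045

0.9045


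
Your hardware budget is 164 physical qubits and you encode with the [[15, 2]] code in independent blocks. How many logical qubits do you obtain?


Each code block uses 15 physical qubits for 2 logical qubit(s).
Number of complete blocks = floor(164 / 15) = 10
Logical qubits = 10 * 2
= 20

20


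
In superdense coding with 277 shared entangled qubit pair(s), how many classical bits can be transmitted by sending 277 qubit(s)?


Superdense coding allows 2 classical bits per shared entangled pair.
277 pair(s) -> 2 * 277 = 554 classical bits

554


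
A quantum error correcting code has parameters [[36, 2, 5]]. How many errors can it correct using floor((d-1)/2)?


Code parameters: [[36, 2, 5]], distance d = 5.
Number of correctable errors = floor((d-1)/2)
= floor((5 - 1)/2)
= floor(4/2)
= 2

2


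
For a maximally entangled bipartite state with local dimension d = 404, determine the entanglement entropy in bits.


For a maximally entangled state in d x d:
S = log2(d) = log2(404)
= 8.6582

8.6582


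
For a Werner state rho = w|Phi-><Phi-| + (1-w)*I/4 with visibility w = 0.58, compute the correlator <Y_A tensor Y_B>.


|Phi-> = (|00> - |11>)/sqrt(2)
For the pure Bell state, <Y_A Y_B> = +1 (Bell-state Pauli correlator).
The maximally-mixed part I/4 has tr(I/4 * P tensor P) = 0 for any traceless Pauli P.
So <Y_A Y_B>_rho = w * (+1) + (1 - w) * 0
= 0.58 * (+1)
= 0.5800

0.5800


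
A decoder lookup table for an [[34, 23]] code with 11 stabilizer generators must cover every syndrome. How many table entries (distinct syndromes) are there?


Each stabilizer generator gives a binary (+1 or -1) measurement outcome.
With 11 independent generators:
Total syndromes = 2^11
= 2048

2048


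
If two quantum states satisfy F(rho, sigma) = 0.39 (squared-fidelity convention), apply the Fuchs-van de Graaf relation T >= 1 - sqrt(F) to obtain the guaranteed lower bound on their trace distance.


Fuchs-van de Graaf (squared-fidelity convention): 1 - sqrt(F) <= T <= sqrt(1 - F).
Lower bound: T >= 1 - sqrt(F)
sqrt(F) = sqrt(0.39) = 0.6245
T >= 1 - 0.6245
T >= 0.3755

0.3755


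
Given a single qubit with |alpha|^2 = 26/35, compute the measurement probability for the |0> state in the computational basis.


|alpha|^2 = 26/35 = 0.7429
|beta|^2 = 1 - 26/35 = 9/35 = 0.2571
P(|0>) = |alpha|^2 = 0.7429

0.7429


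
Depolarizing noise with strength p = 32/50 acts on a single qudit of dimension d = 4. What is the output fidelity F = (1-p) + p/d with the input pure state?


F = (1-p) + p/d
= (1 - 0.6400) + 0.6400/4
= 0.3600 + 0.1600
= 0.5200

0.5200
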